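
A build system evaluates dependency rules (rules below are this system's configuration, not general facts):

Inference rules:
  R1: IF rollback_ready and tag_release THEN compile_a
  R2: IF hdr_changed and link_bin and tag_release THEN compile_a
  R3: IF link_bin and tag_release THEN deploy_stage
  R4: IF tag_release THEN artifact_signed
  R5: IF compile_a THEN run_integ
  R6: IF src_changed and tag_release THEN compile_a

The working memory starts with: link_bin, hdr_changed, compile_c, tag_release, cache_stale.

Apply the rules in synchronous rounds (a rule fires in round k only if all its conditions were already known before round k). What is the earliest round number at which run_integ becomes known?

2

Round 1: R2 [IF hdr_changed and link_bin and tag_release THEN compile_a]; R3 [IF link_bin and tag_release THEN deploy_stage]; R4 [IF tag_release THEN artifact_signed]. Adds compile_a, deploy_stage, artifact_signed.
Round 2: R5 [IF compile_a THEN run_integ]. Adds run_integ.
run_integ first appears in round 2.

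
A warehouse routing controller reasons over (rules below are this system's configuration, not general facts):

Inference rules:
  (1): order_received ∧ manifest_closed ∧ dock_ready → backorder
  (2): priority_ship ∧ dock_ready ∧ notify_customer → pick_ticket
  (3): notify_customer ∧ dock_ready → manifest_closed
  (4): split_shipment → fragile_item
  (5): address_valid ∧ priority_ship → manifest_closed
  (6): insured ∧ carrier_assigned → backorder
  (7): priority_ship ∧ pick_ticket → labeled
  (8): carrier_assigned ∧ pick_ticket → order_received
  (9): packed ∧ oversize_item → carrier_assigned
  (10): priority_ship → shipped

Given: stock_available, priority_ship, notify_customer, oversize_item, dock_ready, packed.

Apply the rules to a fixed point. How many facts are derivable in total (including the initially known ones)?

13

Round 1 fires (2), (3), (9), (10), giving pick_ticket, manifest_closed, carrier_assigned, shipped.
Round 2 fires (7), (8), giving labeled, order_received.
Round 3 fires (1), giving backorder.
Closure: {backorder, carrier_assigned, dock_ready, labeled, manifest_closed, notify_customer, order_received, oversize_item, packed, pick_ticket, priority_ship, shipped, stock_available} — 13 facts.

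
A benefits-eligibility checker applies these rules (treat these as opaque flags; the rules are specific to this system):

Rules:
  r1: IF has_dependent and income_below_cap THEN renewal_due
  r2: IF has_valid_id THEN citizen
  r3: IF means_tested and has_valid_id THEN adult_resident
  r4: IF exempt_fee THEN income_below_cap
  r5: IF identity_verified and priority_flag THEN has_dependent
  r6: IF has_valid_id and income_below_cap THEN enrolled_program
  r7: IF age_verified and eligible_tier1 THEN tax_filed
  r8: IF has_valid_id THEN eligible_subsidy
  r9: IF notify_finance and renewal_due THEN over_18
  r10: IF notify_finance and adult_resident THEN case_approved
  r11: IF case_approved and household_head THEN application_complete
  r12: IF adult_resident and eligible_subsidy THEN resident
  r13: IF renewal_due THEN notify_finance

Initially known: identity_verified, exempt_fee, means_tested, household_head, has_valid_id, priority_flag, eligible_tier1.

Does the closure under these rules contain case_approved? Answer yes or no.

[1] r2 [IF has_valid_id THEN citizen]; r3 [IF means_tested and has_valid_id THEN adult_resident]; r4 [IF exempt_fee THEN income_below_cap]; r5 [IF identity_verified and priority_flag THEN has_dependent]; r8 [IF has_valid_id THEN eligible_subsidy]. ⇒ new: citizen, adult_resident, income_below_cap, has_dependent, eligible_subsidy.
[2] r1 [IF has_dependent and income_below_cap THEN renewal_due]; r6 [IF has_valid_id and income_below_cap THEN enrolled_program]; r12 [IF adult_resident and eligible_subsidy THEN resident]. ⇒ new: renewal_due, enrolled_program, resident.
[3] r13 [IF renewal_due THEN notify_finance]. ⇒ new: notify_finance.
[4] r9 [IF notify_finance and renewal_due THEN over_18]; r10 [IF notify_finance and adult_resident THEN case_approved]. ⇒ new: over_18, case_approved.
[5] r11 [IF case_approved and household_head THEN application_complete]. ⇒ new: application_complete.
case_approved appears in round 4, so it is derivable.

yes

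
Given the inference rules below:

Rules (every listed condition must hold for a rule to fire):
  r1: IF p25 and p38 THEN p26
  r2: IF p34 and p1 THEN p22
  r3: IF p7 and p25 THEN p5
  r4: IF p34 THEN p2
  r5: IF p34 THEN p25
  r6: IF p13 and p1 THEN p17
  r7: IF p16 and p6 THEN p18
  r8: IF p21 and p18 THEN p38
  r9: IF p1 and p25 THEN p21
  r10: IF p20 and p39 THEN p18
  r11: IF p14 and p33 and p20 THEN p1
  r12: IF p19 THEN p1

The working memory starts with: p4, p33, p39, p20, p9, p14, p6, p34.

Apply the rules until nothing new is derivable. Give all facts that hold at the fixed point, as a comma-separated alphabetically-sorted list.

Round 1 fires r4, r5, r10, r11, giving p2, p25, p18, p1.
Round 2 fires r2, r9, giving p22, p21.
Round 3 fires r8, giving p38.
Round 4 fires r1, giving p26.

p1, p14, p18, p2, p20, p21, p22, p25, p26, p33, p34, p38, p39, p4, p6, p9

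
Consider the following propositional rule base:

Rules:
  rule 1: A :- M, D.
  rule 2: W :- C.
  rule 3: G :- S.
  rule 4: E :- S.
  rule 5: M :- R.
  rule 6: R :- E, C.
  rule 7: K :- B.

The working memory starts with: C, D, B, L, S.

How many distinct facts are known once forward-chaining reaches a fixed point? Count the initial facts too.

12

Round 1: rule 2 [W :- C.]; rule 3 [G :- S.]; rule 4 [E :- S.]; rule 7 [K :- B.]. New: W, G, E, K.
Round 2: rule 6 [R :- E, C.]. New: R.
Round 3: rule 5 [M :- R.]. New: M.
Round 4: rule 1 [A :- M, D.]. New: A.
Closure: {A, B, C, D, E, G, K, L, M, R, S, W} — 12 facts.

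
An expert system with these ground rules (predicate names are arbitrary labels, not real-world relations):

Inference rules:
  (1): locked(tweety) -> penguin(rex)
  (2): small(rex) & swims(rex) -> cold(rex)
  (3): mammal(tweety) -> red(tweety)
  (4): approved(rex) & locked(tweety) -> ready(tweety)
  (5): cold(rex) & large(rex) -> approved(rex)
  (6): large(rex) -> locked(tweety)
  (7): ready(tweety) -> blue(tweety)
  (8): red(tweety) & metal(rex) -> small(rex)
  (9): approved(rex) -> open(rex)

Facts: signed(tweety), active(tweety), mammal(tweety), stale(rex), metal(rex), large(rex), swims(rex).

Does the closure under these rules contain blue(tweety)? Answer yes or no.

Round 1 fires (3), (6), giving red(tweety), locked(tweety).
Round 2 fires (1), (8), giving penguin(rex), small(rex).
Round 3 fires (2), giving cold(rex).
Round 4 fires (5), giving approved(rex).
Round 5 fires (4), (9), giving ready(tweety), open(rex).
Round 6 fires (7), giving blue(tweety).
blue(tweety) appears in round 6, so it is derivable.

yes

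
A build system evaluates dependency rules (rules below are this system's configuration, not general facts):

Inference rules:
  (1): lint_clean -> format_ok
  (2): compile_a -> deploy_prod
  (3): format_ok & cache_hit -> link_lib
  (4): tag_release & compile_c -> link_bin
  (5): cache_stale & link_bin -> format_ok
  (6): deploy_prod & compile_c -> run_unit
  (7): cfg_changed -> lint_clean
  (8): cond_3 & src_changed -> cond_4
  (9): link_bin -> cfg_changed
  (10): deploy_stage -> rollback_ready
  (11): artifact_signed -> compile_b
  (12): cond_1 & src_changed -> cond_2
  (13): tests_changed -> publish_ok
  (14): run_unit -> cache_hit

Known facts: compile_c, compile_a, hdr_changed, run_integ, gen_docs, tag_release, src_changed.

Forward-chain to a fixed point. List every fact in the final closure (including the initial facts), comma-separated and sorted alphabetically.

Round 1: (2) [compile_a -> deploy_prod]; (4) [tag_release & compile_c -> link_bin]. New: deploy_prod, link_bin.
Round 2: (6) [deploy_prod & compile_c -> run_unit]; (9) [link_bin -> cfg_changed]. New: run_unit, cfg_changed.
Round 3: (7) [cfg_changed -> lint_clean]; (14) [run_unit -> cache_hit]. New: lint_clean, cache_hit.
Round 4: (1) [lint_clean -> format_ok]. New: format_ok.
Round 5: (3) [format_ok & cache_hit -> link_lib]. New: link_lib.

cache_hit, cfg_changed, compile_a, compile_c, deploy_prod, format_ok, gen_docs, hdr_changed, link_bin, link_lib, lint_clean, run_integ, run_unit, src_changed, tag_release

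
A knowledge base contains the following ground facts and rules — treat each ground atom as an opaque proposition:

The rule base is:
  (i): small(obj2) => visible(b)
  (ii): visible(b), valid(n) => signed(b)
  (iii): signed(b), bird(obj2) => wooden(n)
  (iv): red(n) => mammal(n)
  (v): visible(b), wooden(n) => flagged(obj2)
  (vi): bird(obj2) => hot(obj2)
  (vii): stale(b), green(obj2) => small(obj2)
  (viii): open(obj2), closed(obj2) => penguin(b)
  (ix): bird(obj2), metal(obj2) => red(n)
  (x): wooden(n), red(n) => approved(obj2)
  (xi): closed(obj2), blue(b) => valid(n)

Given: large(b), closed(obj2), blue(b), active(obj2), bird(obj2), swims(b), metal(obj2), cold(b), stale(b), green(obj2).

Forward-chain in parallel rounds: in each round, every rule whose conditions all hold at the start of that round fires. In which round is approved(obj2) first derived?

5

[1] (vi) [bird(obj2) => hot(obj2)]; (vii) [stale(b), green(obj2) => small(obj2)]; (ix) [bird(obj2), metal(obj2) => red(n)]; (xi) [closed(obj2), blue(b) => valid(n)]. ⇒ new: hot(obj2), small(obj2), red(n), valid(n).
[2] (i) [small(obj2) => visible(b)]; (iv) [red(n) => mammal(n)]. ⇒ new: visible(b), mammal(n).
[3] (ii) [visible(b), valid(n) => signed(b)]. ⇒ new: signed(b).
[4] (iii) [signed(b), bird(obj2) => wooden(n)]. ⇒ new: wooden(n).
[5] (v) [visible(b), wooden(n) => flagged(obj2)]; (x) [wooden(n), red(n) => approved(obj2)]. ⇒ new: flagged(obj2), approved(obj2).
approved(obj2) first appears in round 5.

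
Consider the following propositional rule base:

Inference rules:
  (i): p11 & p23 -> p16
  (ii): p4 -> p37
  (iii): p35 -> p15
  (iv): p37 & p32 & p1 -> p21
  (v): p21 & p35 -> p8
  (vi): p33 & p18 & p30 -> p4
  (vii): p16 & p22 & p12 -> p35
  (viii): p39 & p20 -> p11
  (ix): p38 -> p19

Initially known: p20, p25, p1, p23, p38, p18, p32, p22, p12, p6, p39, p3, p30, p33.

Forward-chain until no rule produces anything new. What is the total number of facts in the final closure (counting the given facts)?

23

Round 1 — (vi), (viii), (ix), derive p4, p11, p19.
Round 2 — (i), (ii), derive p16, p37.
Round 3 — (iv), (vii), derive p21, p35.
Round 4 — (iii), (v), derive p15, p8.
Closure: {p1, p11, p12, p15, p16, p18, p19, p20, p21, p22, p23, p25, p3, p30, p32, p33, p35, p37, p38, p39, p4, p6, p8} — 23 facts.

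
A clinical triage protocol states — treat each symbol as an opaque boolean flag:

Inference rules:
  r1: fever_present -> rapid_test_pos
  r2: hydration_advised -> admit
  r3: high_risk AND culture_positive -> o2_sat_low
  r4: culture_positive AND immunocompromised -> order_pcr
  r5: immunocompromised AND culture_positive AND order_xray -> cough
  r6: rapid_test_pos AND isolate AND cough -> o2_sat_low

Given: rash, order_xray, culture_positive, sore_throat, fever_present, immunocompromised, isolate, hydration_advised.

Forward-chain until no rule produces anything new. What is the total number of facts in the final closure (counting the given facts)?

13

Round 1 — r1, r2, r4, r5, derive rapid_test_pos, admit, order_pcr, cough.
Round 2 — r6, derive o2_sat_low.
Closure: {admit, cough, culture_positive, fever_present, hydration_advised, immunocompromised, isolate, o2_sat_low, order_pcr, order_xray, rapid_test_pos, rash, sore_throat} — 13 facts.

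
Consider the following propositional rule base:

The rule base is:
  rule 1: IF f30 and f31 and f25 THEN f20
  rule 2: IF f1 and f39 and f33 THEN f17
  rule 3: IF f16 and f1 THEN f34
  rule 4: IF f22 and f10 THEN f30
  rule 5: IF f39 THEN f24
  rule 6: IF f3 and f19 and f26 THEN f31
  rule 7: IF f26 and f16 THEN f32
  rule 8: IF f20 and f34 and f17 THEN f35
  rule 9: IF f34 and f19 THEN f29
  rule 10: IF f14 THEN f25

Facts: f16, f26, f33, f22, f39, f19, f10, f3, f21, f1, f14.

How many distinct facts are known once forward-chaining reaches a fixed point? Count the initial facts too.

Round 1 — rule 2, rule 3, rule 4, rule 5, rule 6, rule 7, rule 10, derive f17, f34, f30, f24, f31, f32, f25.
Round 2 — rule 1, rule 9, derive f20, f29.
Round 3 — rule 8, derive f35.
Closure: {f1, f10, f14, f16, f17, f19, f20, f21, f22, f24, f25, f26, f29, f3, f30, f31, f32, f33, f34, f35, f39} — 21 facts.

21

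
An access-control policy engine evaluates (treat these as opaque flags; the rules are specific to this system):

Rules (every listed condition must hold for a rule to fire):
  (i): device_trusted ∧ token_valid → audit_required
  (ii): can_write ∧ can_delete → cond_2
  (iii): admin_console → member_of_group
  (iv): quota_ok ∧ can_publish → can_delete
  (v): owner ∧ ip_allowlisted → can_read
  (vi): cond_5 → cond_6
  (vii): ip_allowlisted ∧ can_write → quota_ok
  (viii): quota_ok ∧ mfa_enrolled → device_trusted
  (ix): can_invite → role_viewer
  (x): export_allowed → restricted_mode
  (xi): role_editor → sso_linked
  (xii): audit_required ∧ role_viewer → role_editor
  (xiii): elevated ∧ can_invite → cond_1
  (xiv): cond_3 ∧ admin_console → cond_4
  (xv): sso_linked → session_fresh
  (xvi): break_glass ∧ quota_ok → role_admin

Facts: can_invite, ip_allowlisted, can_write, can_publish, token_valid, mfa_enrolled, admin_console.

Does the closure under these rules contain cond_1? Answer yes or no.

no

Round 1: (iii) [admin_console → member_of_group]; (vii) [ip_allowlisted ∧ can_write → quota_ok]; (ix) [can_invite → role_viewer]. Adds member_of_group, quota_ok, role_viewer.
Round 2: (iv) [quota_ok ∧ can_publish → can_delete]; (viii) [quota_ok ∧ mfa_enrolled → device_trusted]. Adds can_delete, device_trusted.
Round 3: (i) [device_trusted ∧ token_valid → audit_required]; (ii) [can_write ∧ can_delete → cond_2]. Adds audit_required, cond_2.
Round 4: (xii) [audit_required ∧ role_viewer → role_editor]. Adds role_editor.
Round 5: (xi) [role_editor → sso_linked]. Adds sso_linked.
Round 6: (xv) [sso_linked → session_fresh]. Adds session_fresh.
Fixed point reached. cond_1 is concluded only by (xiii); (xiii) needs elevated (never derived).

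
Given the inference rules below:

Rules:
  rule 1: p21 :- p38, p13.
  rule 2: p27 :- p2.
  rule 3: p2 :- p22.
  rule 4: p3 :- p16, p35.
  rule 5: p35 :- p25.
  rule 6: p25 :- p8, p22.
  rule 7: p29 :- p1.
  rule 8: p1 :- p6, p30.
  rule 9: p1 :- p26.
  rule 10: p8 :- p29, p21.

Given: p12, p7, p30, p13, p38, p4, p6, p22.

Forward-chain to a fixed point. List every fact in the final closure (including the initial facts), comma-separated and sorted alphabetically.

[1] rule 1 [p21 :- p38, p13.]; rule 3 [p2 :- p22.]; rule 8 [p1 :- p6, p30.]. ⇒ new: p21, p2, p1.
[2] rule 2 [p27 :- p2.]; rule 7 [p29 :- p1.]. ⇒ new: p27, p29.
[3] rule 10 [p8 :- p29, p21.]. ⇒ new: p8.
[4] rule 6 [p25 :- p8, p22.]. ⇒ new: p25.
[5] rule 5 [p35 :- p25.]. ⇒ new: p35.

p1, p12, p13, p2, p21, p22, p25, p27, p29, p30, p35, p38, p4, p6, p7, p8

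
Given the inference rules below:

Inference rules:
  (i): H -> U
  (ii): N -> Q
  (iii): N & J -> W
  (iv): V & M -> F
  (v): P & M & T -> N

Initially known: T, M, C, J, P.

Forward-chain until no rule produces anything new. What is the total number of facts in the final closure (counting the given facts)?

Round 1 — (v), derive N.
Round 2 — (ii), (iii), derive Q, W.
Closure: {C, J, M, N, P, Q, T, W} — 8 facts.

8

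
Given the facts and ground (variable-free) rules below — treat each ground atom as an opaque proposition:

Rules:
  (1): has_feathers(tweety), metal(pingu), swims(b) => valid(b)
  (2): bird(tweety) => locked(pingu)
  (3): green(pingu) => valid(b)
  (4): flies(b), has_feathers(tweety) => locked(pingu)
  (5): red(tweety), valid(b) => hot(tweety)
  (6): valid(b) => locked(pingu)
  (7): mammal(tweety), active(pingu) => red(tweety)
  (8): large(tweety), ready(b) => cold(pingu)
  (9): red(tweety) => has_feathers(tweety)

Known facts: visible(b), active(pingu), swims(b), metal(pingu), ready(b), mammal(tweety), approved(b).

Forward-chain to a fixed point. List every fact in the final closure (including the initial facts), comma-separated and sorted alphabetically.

Round 1: (7) [mammal(tweety), active(pingu) => red(tweety)]. New: red(tweety).
Round 2: (9) [red(tweety) => has_feathers(tweety)]. New: has_feathers(tweety).
Round 3: (1) [has_feathers(tweety), metal(pingu), swims(b) => valid(b)]. New: valid(b).
Round 4: (5) [red(tweety), valid(b) => hot(tweety)]; (6) [valid(b) => locked(pingu)]. New: hot(tweety), locked(pingu).

active(pingu), approved(b), has_feathers(tweety), hot(tweety), locked(pingu), mammal(tweety), metal(pingu), ready(b), red(tweety), swims(b), valid(b), visible(b)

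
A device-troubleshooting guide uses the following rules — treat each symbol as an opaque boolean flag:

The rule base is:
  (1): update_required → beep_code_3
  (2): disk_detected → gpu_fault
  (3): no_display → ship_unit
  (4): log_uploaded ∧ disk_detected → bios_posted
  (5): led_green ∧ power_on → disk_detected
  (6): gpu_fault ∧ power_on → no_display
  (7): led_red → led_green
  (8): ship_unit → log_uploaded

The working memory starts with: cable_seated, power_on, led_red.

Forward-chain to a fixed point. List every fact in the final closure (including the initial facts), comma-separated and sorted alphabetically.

Round 1 fires (7), giving led_green.
Round 2 fires (5), giving disk_detected.
Round 3 fires (2), giving gpu_fault.
Round 4 fires (6), giving no_display.
Round 5 fires (3), giving ship_unit.
Round 6 fires (8), giving log_uploaded.
Round 7 fires (4), giving bios_posted.

bios_posted, cable_seated, disk_detected, gpu_fault, led_green, led_red, log_uploaded, no_display, power_on, ship_unit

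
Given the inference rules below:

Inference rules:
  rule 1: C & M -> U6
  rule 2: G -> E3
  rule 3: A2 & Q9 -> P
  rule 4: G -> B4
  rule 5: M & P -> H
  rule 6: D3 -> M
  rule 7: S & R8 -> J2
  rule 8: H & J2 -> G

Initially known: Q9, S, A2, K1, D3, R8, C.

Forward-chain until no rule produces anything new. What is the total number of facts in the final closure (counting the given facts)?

15

Round 1 fires rule 3, rule 6, rule 7, giving P, M, J2.
Round 2 fires rule 1, rule 5, giving U6, H.
Round 3 fires rule 8, giving G.
Round 4 fires rule 2, rule 4, giving E3, B4.
Closure: {A2, B4, C, D3, E3, G, H, J2, K1, M, P, Q9, R8, S, U6} — 15 facts.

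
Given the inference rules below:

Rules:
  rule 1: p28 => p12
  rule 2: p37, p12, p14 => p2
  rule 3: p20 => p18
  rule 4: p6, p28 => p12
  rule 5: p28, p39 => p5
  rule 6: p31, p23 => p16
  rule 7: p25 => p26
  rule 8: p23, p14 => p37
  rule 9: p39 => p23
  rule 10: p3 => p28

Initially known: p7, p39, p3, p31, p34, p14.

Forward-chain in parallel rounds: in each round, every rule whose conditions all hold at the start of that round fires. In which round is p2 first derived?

3

Round 1: rule 9 [p39 => p23]; rule 10 [p3 => p28]. Adds p23, p28.
Round 2: rule 1 [p28 => p12]; rule 5 [p28, p39 => p5]; rule 6 [p31, p23 => p16]; rule 8 [p23, p14 => p37]. Adds p12, p5, p16, p37.
Round 3: rule 2 [p37, p12, p14 => p2]. Adds p2.
p2 first appears in round 3.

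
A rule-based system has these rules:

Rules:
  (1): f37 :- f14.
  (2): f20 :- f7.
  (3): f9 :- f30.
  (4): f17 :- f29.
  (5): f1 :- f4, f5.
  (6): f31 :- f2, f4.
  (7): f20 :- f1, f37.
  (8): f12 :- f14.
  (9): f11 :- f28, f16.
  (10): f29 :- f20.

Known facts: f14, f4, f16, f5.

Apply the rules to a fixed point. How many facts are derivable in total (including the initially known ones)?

Round 1 — (1), (5), (8), derive f37, f1, f12.
Round 2 — (7), derive f20.
Round 3 — (10), derive f29.
Round 4 — (4), derive f17.
Closure: {f1, f12, f14, f16, f17, f20, f29, f37, f4, f5} — 10 facts.

10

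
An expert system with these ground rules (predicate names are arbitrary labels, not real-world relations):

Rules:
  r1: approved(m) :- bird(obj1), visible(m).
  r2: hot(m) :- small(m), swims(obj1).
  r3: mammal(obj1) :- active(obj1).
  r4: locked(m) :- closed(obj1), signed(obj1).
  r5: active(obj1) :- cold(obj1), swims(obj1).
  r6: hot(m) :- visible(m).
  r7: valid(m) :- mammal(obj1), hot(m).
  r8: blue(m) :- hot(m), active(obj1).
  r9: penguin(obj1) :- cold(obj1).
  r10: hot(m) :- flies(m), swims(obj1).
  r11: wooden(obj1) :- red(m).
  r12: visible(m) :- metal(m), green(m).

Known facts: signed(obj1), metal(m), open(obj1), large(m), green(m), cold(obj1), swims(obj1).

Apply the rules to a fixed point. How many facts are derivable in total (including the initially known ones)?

[1] r5 [active(obj1) :- cold(obj1), swims(obj1).]; r9 [penguin(obj1) :- cold(obj1).]; r12 [visible(m) :- metal(m), green(m).]. ⇒ new: active(obj1), penguin(obj1), visible(m).
[2] r3 [mammal(obj1) :- active(obj1).]; r6 [hot(m) :- visible(m).]. ⇒ new: mammal(obj1), hot(m).
[3] r7 [valid(m) :- mammal(obj1), hot(m).]; r8 [blue(m) :- hot(m), active(obj1).]. ⇒ new: valid(m), blue(m).
Closure: {active(obj1), blue(m), cold(obj1), green(m), hot(m), large(m), mammal(obj1), metal(m), open(obj1), penguin(obj1), signed(obj1), swims(obj1), valid(m), visible(m)} — 14 facts.

14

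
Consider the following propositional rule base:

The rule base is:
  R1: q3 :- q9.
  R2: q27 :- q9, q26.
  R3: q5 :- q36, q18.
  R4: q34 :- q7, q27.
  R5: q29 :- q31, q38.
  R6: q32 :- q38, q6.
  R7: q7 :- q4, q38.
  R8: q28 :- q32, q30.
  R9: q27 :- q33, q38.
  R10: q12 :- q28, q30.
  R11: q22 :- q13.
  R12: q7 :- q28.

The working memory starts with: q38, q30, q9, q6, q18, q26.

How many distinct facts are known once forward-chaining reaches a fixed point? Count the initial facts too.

Round 1: R1 [q3 :- q9.]; R2 [q27 :- q9, q26.]; R6 [q32 :- q38, q6.]. Adds q3, q27, q32.
Round 2: R8 [q28 :- q32, q30.]. Adds q28.
Round 3: R10 [q12 :- q28, q30.]; R12 [q7 :- q28.]. Adds q12, q7.
Round 4: R4 [q34 :- q7, q27.]. Adds q34.
Closure: {q12, q18, q26, q27, q28, q3, q30, q32, q34, q38, q6, q7, q9} — 13 facts.

13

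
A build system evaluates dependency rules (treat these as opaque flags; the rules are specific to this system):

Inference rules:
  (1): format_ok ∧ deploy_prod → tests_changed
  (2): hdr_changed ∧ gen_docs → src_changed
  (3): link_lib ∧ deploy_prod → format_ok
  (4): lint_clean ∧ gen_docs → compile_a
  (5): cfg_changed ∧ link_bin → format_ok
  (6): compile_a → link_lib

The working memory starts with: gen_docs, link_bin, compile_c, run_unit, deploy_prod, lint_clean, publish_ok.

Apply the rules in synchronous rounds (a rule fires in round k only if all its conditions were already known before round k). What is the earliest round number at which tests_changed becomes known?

Round 1: (4) [lint_clean ∧ gen_docs → compile_a]. New: compile_a.
Round 2: (6) [compile_a → link_lib]. New: link_lib.
Round 3: (3) [link_lib ∧ deploy_prod → format_ok]. New: format_ok.
Round 4: (1) [format_ok ∧ deploy_prod → tests_changed]. New: tests_changed.
tests_changed first appears in round 4.

4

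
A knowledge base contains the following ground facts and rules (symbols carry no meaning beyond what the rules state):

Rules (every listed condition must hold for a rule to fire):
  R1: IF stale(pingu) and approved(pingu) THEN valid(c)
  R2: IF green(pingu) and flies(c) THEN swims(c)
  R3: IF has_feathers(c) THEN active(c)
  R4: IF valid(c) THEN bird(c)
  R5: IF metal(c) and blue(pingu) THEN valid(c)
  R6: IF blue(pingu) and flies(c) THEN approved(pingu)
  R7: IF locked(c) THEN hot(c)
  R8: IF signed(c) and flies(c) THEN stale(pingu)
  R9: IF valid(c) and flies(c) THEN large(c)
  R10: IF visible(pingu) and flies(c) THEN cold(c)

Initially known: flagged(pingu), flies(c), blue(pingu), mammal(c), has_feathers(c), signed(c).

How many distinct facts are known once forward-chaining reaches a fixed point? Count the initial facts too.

12

[1] R3 [IF has_feathers(c) THEN active(c)]; R6 [IF blue(pingu) and flies(c) THEN approved(pingu)]; R8 [IF signed(c) and flies(c) THEN stale(pingu)]. ⇒ new: active(c), approved(pingu), stale(pingu).
[2] R1 [IF stale(pingu) and approved(pingu) THEN valid(c)]. ⇒ new: valid(c).
[3] R4 [IF valid(c) THEN bird(c)]; R9 [IF valid(c) and flies(c) THEN large(c)]. ⇒ new: bird(c), large(c).
Closure: {active(c), approved(pingu), bird(c), blue(pingu), flagged(pingu), flies(c), has_feathers(c), large(c), mammal(c), signed(c), stale(pingu), valid(c)} — 12 facts.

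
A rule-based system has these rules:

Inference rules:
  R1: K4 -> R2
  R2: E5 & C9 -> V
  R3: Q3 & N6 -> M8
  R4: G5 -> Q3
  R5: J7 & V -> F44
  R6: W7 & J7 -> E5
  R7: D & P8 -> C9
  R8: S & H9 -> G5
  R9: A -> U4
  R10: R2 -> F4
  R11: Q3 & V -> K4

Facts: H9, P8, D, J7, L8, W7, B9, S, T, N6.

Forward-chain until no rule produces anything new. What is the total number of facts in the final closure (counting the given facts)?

20

Round 1 — R6, R7, R8, derive E5, C9, G5.
Round 2 — R2, R4, derive V, Q3.
Round 3 — R3, R5, R11, derive M8, F44, K4.
Round 4 — R1, derive R2.
Round 5 — R10, derive F4.
Closure: {B9, C9, D, E5, F4, F44, G5, H9, J7, K4, L8, M8, N6, P8, Q3, R2, S, T, V, W7} — 20 facts.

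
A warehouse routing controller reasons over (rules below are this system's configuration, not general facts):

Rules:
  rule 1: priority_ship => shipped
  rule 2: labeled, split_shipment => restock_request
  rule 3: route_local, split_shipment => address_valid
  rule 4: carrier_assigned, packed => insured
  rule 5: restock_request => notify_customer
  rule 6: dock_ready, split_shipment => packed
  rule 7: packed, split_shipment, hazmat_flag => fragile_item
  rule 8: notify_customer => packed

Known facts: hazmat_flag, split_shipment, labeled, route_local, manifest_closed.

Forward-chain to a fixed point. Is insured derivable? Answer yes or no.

Round 1: rule 2 [labeled, split_shipment => restock_request]; rule 3 [route_local, split_shipment => address_valid]. Adds restock_request, address_valid.
Round 2: rule 5 [restock_request => notify_customer]. Adds notify_customer.
Round 3: rule 8 [notify_customer => packed]. Adds packed.
Round 4: rule 7 [packed, split_shipment, hazmat_flag => fragile_item]. Adds fragile_item.
Fixed point reached. insured is concluded only by rule 4; rule 4 needs carrier_assigned (never derived).

no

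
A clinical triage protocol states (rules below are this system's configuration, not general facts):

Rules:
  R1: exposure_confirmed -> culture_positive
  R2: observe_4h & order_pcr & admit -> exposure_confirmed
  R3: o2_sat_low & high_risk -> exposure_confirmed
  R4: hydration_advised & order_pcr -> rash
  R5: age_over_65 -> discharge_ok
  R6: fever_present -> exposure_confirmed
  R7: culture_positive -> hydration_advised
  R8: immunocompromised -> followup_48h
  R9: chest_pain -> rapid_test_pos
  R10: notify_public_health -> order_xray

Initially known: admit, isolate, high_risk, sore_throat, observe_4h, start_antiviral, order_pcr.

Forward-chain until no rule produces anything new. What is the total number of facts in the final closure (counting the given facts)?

11

Round 1: R2 [observe_4h & order_pcr & admit -> exposure_confirmed]. Adds exposure_confirmed.
Round 2: R1 [exposure_confirmed -> culture_positive]. Adds culture_positive.
Round 3: R7 [culture_positive -> hydration_advised]. Adds hydration_advised.
Round 4: R4 [hydration_advised & order_pcr -> rash]. Adds rash.
Closure: {admit, culture_positive, exposure_confirmed, high_risk, hydration_advised, isolate, observe_4h, order_pcr, rash, sore_throat, start_antiviral} — 11 facts.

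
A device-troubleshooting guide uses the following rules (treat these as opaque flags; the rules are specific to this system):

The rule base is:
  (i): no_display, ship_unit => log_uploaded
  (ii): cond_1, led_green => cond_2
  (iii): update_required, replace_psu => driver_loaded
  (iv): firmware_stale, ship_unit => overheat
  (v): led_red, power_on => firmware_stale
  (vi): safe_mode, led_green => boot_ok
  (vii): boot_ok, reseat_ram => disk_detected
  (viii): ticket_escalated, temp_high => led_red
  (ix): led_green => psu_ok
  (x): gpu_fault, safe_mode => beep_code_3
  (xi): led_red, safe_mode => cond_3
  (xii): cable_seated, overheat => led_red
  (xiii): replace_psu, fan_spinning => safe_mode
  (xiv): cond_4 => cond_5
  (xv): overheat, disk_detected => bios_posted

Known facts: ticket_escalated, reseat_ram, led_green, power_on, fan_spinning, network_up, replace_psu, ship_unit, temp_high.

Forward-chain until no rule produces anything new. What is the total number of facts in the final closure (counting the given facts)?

18

Round 1: (viii) [ticket_escalated, temp_high => led_red]; (ix) [led_green => psu_ok]; (xiii) [replace_psu, fan_spinning => safe_mode]. New: led_red, psu_ok, safe_mode.
Round 2: (v) [led_red, power_on => firmware_stale]; (vi) [safe_mode, led_green => boot_ok]; (xi) [led_red, safe_mode => cond_3]. New: firmware_stale, boot_ok, cond_3.
Round 3: (iv) [firmware_stale, ship_unit => overheat]; (vii) [boot_ok, reseat_ram => disk_detected]. New: overheat, disk_detected.
Round 4: (xv) [overheat, disk_detected => bios_posted]. New: bios_posted.
Closure: {bios_posted, boot_ok, cond_3, disk_detected, fan_spinning, firmware_stale, led_green, led_red, network_up, overheat, power_on, psu_ok, replace_psu, reseat_ram, safe_mode, ship_unit, temp_high, ticket_escalated} — 18 facts.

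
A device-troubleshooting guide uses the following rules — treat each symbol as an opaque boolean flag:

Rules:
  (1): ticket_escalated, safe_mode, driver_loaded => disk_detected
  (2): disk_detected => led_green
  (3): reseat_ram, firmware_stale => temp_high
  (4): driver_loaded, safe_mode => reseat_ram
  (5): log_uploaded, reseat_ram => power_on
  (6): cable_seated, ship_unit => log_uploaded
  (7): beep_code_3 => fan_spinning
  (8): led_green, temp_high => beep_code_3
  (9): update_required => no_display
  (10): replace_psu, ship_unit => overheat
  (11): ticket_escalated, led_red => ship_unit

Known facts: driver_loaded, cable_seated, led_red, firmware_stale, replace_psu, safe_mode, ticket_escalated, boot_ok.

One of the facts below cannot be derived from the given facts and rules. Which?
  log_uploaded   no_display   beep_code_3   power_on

Round 1 — (1), (4), (11), derive disk_detected, reseat_ram, ship_unit.
Round 2 — (2), (3), (6), (10), derive led_green, temp_high, log_uploaded, overheat.
Round 3 — (5), (8), derive power_on, beep_code_3.
Round 4 — (7), derive fan_spinning.
Derived: log_uploaded (round 2), beep_code_3 (round 3), power_on (round 3). no_display never appears in any round.

no_display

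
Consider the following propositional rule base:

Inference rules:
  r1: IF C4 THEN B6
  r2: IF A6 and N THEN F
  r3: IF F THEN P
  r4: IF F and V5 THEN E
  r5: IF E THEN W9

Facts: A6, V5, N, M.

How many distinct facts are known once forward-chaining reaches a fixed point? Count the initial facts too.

8

Round 1: r2 [IF A6 and N THEN F]. New: F.
Round 2: r3 [IF F THEN P]; r4 [IF F and V5 THEN E]. New: P, E.
Round 3: r5 [IF E THEN W9]. New: W9.
Closure: {A6, E, F, M, N, P, V5, W9} — 8 facts.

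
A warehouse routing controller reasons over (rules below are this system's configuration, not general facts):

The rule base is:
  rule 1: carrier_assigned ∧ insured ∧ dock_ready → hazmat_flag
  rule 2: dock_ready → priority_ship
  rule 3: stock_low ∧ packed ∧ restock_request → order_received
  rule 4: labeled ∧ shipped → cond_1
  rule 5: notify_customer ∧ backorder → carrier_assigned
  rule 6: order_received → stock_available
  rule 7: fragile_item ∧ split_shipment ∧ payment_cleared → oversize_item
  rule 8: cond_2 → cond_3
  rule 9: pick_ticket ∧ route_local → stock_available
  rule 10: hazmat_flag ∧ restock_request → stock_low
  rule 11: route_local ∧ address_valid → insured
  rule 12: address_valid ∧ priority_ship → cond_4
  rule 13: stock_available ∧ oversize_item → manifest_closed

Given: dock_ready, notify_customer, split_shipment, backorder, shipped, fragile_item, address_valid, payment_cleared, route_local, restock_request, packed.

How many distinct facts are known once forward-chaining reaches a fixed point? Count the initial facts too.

Round 1: rule 2 [dock_ready → priority_ship]; rule 5 [notify_customer ∧ backorder → carrier_assigned]; rule 7 [fragile_item ∧ split_shipment ∧ payment_cleared → oversize_item]; rule 11 [route_local ∧ address_valid → insured]. New: priority_ship, carrier_assigned, oversize_item, insured.
Round 2: rule 1 [carrier_assigned ∧ insured ∧ dock_ready → hazmat_flag]; rule 12 [address_valid ∧ priority_ship → cond_4]. New: hazmat_flag, cond_4.
Round 3: rule 10 [hazmat_flag ∧ restock_request → stock_low]. New: stock_low.
Round 4: rule 3 [stock_low ∧ packed ∧ restock_request → order_received]. New: order_received.
Round 5: rule 6 [order_received → stock_available]. New: stock_available.
Round 6: rule 13 [stock_available ∧ oversize_item → manifest_closed]. New: manifest_closed.
Closure: {address_valid, backorder, carrier_assigned, cond_4, dock_ready, fragile_item, hazmat_flag, insured, manifest_closed, notify_customer, order_received, oversize_item, packed, payment_cleared, priority_ship, restock_request, route_local, shipped, split_shipment, stock_available, stock_low} — 21 facts.

21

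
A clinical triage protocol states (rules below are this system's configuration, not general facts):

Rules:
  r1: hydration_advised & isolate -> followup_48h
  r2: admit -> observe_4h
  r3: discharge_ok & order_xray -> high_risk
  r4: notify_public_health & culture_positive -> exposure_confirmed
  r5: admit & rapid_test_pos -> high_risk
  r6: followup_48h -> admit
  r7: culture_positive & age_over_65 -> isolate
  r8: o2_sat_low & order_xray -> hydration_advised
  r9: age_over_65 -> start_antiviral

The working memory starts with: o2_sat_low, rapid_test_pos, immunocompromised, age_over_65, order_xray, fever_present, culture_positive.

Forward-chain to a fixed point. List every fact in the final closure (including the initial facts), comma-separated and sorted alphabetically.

Round 1: r7 [culture_positive & age_over_65 -> isolate]; r8 [o2_sat_low & order_xray -> hydration_advised]; r9 [age_over_65 -> start_antiviral]. Adds isolate, hydration_advised, start_antiviral.
Round 2: r1 [hydration_advised & isolate -> followup_48h]. Adds followup_48h.
Round 3: r6 [followup_48h -> admit]. Adds admit.
Round 4: r2 [admit -> observe_4h]; r5 [admit & rapid_test_pos -> high_risk]. Adds observe_4h, high_risk.

admit, age_over_65, culture_positive, fever_present, followup_48h, high_risk, hydration_advised, immunocompromised, isolate, o2_sat_low, observe_4h, order_xray, rapid_test_pos, start_antiviral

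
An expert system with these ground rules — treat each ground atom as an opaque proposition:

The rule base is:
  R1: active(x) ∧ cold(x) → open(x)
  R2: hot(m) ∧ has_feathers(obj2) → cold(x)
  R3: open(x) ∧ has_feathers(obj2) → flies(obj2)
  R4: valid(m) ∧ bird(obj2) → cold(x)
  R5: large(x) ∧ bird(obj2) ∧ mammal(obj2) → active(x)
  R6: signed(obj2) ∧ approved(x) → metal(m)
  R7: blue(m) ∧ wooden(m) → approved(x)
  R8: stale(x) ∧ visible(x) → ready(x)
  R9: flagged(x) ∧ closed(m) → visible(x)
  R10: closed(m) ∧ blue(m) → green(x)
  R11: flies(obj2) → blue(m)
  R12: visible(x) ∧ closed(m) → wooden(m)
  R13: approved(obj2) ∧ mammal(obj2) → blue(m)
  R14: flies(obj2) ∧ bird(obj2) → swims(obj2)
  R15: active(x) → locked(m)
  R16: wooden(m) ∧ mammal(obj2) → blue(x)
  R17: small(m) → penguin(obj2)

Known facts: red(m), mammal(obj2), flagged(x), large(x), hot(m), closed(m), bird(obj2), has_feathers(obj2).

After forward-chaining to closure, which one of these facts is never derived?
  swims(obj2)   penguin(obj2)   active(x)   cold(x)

Round 1: R2 [hot(m) ∧ has_feathers(obj2) → cold(x)]; R5 [large(x) ∧ bird(obj2) ∧ mammal(obj2) → active(x)]; R9 [flagged(x) ∧ closed(m) → visible(x)]. Adds cold(x), active(x), visible(x).
Round 2: R1 [active(x) ∧ cold(x) → open(x)]; R12 [visible(x) ∧ closed(m) → wooden(m)]; R15 [active(x) → locked(m)]. Adds open(x), wooden(m), locked(m).
Round 3: R3 [open(x) ∧ has_feathers(obj2) → flies(obj2)]; R16 [wooden(m) ∧ mammal(obj2) → blue(x)]. Adds flies(obj2), blue(x).
Round 4: R11 [flies(obj2) → blue(m)]; R14 [flies(obj2) ∧ bird(obj2) → swims(obj2)]. Adds blue(m), swims(obj2).
Round 5: R7 [blue(m) ∧ wooden(m) → approved(x)]; R10 [closed(m) ∧ blue(m) → green(x)]. Adds approved(x), green(x).
Derived: cold(x) (round 1), active(x) (round 1), swims(obj2) (round 4). penguin(obj2) never appears in any round.

penguin(obj2)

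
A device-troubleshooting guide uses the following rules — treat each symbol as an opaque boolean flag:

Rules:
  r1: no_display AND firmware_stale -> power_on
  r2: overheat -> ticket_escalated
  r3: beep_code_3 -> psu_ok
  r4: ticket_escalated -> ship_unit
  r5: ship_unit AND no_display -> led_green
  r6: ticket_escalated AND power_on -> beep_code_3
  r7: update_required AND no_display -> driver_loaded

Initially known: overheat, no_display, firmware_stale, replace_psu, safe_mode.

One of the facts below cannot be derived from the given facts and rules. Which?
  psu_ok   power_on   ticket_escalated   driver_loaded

driver_loaded

[1] r1 [no_display AND firmware_stale -> power_on]; r2 [overheat -> ticket_escalated]. ⇒ new: power_on, ticket_escalated.
[2] r4 [ticket_escalated -> ship_unit]; r6 [ticket_escalated AND power_on -> beep_code_3]. ⇒ new: ship_unit, beep_code_3.
[3] r3 [beep_code_3 -> psu_ok]; r5 [ship_unit AND no_display -> led_green]. ⇒ new: psu_ok, led_green.
Derived: ticket_escalated (round 1), power_on (round 1), psu_ok (round 3). driver_loaded never appears in any round.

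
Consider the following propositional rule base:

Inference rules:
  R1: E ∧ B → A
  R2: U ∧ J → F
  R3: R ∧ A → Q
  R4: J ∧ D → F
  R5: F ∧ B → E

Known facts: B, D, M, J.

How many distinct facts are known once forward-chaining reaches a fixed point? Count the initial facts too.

7

Round 1: R4 [J ∧ D → F]. Adds F.
Round 2: R5 [F ∧ B → E]. Adds E.
Round 3: R1 [E ∧ B → A]. Adds A.
Closure: {A, B, D, E, F, J, M} — 7 facts.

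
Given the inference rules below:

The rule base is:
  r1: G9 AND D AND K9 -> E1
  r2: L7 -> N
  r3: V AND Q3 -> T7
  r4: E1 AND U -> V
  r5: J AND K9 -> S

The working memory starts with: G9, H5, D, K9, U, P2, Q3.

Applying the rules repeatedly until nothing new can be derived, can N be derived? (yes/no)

no

[1] r1 [G9 AND D AND K9 -> E1]. ⇒ new: E1.
[2] r4 [E1 AND U -> V]. ⇒ new: V.
[3] r3 [V AND Q3 -> T7]. ⇒ new: T7.
Fixed point reached. N is concluded only by r2; r2 needs L7 (never derived).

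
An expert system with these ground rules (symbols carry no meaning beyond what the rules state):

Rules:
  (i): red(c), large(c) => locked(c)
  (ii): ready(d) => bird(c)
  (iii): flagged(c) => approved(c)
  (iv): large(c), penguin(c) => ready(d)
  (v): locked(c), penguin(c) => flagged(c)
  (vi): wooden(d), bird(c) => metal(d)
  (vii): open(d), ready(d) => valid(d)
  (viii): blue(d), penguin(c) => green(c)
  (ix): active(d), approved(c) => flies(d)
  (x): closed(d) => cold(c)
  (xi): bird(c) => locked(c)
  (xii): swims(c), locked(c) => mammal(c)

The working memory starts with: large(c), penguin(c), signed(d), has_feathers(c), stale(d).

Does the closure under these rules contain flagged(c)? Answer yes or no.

yes

Round 1 fires (iv), giving ready(d).
Round 2 fires (ii), giving bird(c).
Round 3 fires (xi), giving locked(c).
Round 4 fires (v), giving flagged(c).
Round 5 fires (iii), giving approved(c).
flagged(c) appears in round 4, so it is derivable.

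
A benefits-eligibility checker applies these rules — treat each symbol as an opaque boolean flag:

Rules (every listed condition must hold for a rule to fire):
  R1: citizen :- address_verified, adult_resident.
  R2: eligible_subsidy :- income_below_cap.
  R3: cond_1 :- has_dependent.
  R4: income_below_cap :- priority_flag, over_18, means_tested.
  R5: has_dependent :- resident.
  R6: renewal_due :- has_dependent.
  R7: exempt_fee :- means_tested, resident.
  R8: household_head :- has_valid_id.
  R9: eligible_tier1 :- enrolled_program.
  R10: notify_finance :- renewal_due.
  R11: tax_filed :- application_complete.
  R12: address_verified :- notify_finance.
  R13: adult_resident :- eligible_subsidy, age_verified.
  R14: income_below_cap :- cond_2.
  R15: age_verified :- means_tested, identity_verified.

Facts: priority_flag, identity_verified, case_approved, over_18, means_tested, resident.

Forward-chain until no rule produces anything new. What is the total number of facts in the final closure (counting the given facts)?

17

Round 1 — R4, R5, R7, R15, derive income_below_cap, has_dependent, exempt_fee, age_verified.
Round 2 — R2, R3, R6, derive eligible_subsidy, cond_1, renewal_due.
Round 3 — R10, R13, derive notify_finance, adult_resident.
Round 4 — R12, derive address_verified.
Round 5 — R1, derive citizen.
Closure: {address_verified, adult_resident, age_verified, case_approved, citizen, cond_1, eligible_subsidy, exempt_fee, has_dependent, identity_verified, income_below_cap, means_tested, notify_finance, over_18, priority_flag, renewal_due, resident} — 17 facts.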